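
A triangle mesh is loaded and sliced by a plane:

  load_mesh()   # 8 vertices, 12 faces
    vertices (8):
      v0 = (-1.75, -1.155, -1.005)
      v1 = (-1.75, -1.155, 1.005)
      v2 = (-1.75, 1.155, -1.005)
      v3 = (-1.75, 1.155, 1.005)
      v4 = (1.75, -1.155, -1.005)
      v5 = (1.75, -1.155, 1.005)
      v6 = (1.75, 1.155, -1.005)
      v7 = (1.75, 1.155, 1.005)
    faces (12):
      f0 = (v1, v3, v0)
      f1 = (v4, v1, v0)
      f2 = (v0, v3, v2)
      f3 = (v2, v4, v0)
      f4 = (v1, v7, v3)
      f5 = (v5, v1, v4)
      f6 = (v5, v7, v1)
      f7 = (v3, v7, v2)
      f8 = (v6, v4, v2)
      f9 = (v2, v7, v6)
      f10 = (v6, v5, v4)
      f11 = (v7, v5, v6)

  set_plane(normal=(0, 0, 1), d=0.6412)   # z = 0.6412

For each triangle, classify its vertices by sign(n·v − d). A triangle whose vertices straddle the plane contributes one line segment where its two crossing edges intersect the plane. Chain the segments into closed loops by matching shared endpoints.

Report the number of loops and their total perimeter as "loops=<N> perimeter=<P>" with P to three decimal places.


Straddling triangles (8 of 12):
  (v1,v3,v0) [++-] → (-1.75, 0.736901, 0.6412)–(-1.75, -1.155, 0.6412)  len=1.8919
  (v4,v1,v0) [-+-] → (-1.11652, -1.155, 0.6412)–(-1.75, -1.155, 0.6412)  len=0.6335
  (v0,v3,v2) [-+-] → (-1.75, 0.736901, 0.6412)–(-1.75, 1.155, 0.6412)  len=0.4181
  (v5,v1,v4) [++-] → (-1.11652, -1.155, 0.6412)–(1.75, -1.155, 0.6412)  len=2.8665
  (v3,v7,v2) [++-] → (1.11652, 1.155, 0.6412)–(-1.75, 1.155, 0.6412)  len=2.8665
  (v2,v7,v6) [-+-] → (1.11652, 1.155, 0.6412)–(1.75, 1.155, 0.6412)  len=0.6335
  (v6,v5,v4) [-+-] → (1.75, -0.736901, 0.6412)–(1.75, -1.155, 0.6412)  len=0.4181
  (v7,v5,v6) [++-] → (1.75, -0.736901, 0.6412)–(1.75, 1.155, 0.6412)  len=1.8919

Chained into 1 loop(s):
  loop 1: 8 segments, perimeter = 11.6200
Total perimeter = 11.620

loops=1 perimeter=11.620


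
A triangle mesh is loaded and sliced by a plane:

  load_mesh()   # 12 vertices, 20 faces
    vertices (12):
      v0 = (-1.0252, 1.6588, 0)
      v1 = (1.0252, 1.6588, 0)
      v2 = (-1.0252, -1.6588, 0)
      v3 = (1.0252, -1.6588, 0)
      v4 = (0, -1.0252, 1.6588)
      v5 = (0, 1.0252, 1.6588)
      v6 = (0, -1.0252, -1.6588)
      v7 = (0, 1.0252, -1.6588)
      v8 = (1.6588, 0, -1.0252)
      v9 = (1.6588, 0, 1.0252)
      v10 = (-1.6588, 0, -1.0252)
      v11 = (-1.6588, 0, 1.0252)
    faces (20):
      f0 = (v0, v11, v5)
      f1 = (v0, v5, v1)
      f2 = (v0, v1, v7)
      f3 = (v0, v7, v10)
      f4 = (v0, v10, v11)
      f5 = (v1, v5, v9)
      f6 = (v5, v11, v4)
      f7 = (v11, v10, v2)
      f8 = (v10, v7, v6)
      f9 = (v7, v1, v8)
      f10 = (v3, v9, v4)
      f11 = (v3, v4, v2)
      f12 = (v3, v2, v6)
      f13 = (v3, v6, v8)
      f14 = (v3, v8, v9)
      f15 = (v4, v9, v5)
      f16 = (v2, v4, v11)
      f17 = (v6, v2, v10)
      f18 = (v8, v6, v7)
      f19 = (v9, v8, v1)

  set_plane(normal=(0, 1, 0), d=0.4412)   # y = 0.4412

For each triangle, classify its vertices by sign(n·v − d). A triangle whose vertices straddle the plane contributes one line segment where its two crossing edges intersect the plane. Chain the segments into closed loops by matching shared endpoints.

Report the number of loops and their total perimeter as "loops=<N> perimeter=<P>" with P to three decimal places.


Straddling triangles (10 of 20):
  (v0,v11,v5) [+-+] → (-1.49028, 0.4412, 0.752522)–(-0.944927, 0.4412, 1.29787)  len=0.7712
  (v0,v7,v10) [++-] → (-0.944927, 0.4412, -1.29787)–(-1.49028, 0.4412, -0.752522)  len=0.7712
  (v0,v10,v11) [+--] → (-1.49028, 0.4412, -0.752522)–(-1.49028, 0.4412, 0.752522)  len=1.5050
  (v1,v5,v9) [++-] → (0.944927, 0.4412, 1.29787)–(1.49028, 0.4412, 0.752522)  len=0.7712
  (v5,v11,v4) [+--] → (-0.944927, 0.4412, 1.29787)–(0, 0.4412, 1.6588)  len=1.0115
  (v10,v7,v6) [-+-] → (-0.944927, 0.4412, -1.29787)–(0, 0.4412, -1.6588)  len=1.0115
  (v7,v1,v8) [++-] → (1.49028, 0.4412, -0.752522)–(0.944927, 0.4412, -1.29787)  len=0.7712
  (v4,v9,v5) [--+] → (0.944927, 0.4412, 1.29787)–(0, 0.4412, 1.6588)  len=1.0115
  (v8,v6,v7) [--+] → (0, 0.4412, -1.6588)–(0.944927, 0.4412, -1.29787)  len=1.0115
  (v9,v8,v1) [--+] → (1.49028, 0.4412, -0.752522)–(1.49028, 0.4412, 0.752522)  len=1.5050

Chained into 1 loop(s):
  loop 1: 10 segments, perimeter = 10.1411
Total perimeter = 10.141

loops=1 perimeter=10.141


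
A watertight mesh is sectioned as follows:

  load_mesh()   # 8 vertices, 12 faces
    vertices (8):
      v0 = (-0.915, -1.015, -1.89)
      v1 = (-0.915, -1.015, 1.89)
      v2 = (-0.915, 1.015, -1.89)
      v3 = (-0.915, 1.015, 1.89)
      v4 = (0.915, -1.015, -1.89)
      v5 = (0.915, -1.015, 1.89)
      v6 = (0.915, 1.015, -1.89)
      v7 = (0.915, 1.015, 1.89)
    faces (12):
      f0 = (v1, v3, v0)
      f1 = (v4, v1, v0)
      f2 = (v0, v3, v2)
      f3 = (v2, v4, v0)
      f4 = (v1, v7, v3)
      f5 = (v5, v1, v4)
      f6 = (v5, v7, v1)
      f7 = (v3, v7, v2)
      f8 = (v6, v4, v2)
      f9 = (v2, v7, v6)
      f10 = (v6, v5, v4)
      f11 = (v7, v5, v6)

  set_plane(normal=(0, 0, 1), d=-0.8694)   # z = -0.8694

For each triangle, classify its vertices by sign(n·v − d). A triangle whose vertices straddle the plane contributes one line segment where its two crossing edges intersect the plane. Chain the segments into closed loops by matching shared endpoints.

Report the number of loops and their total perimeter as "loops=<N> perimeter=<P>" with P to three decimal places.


loops=1 perimeter=7.720

Straddling triangles (8 of 12):
  (v1,v3,v0) [++-] → (-0.915, -0.4669, -0.8694)–(-0.915, -1.015, -0.8694)  len=0.5481
  (v4,v1,v0) [-+-] → (0.4209, -1.015, -0.8694)–(-0.915, -1.015, -0.8694)  len=1.3359
  (v0,v3,v2) [-+-] → (-0.915, -0.4669, -0.8694)–(-0.915, 1.015, -0.8694)  len=1.4819
  (v5,v1,v4) [++-] → (0.4209, -1.015, -0.8694)–(0.915, -1.015, -0.8694)  len=0.4941
  (v3,v7,v2) [++-] → (-0.4209, 1.015, -0.8694)–(-0.915, 1.015, -0.8694)  len=0.4941
  (v2,v7,v6) [-+-] → (-0.4209, 1.015, -0.8694)–(0.915, 1.015, -0.8694)  len=1.3359
  (v6,v5,v4) [-+-] → (0.915, 0.4669, -0.8694)–(0.915, -1.015, -0.8694)  len=1.4819
  (v7,v5,v6) [++-] → (0.915, 0.4669, -0.8694)–(0.915, 1.015, -0.8694)  len=0.5481

Chained into 1 loop(s):
  loop 1: 8 segments, perimeter = 7.7200
Total perimeter = 7.720


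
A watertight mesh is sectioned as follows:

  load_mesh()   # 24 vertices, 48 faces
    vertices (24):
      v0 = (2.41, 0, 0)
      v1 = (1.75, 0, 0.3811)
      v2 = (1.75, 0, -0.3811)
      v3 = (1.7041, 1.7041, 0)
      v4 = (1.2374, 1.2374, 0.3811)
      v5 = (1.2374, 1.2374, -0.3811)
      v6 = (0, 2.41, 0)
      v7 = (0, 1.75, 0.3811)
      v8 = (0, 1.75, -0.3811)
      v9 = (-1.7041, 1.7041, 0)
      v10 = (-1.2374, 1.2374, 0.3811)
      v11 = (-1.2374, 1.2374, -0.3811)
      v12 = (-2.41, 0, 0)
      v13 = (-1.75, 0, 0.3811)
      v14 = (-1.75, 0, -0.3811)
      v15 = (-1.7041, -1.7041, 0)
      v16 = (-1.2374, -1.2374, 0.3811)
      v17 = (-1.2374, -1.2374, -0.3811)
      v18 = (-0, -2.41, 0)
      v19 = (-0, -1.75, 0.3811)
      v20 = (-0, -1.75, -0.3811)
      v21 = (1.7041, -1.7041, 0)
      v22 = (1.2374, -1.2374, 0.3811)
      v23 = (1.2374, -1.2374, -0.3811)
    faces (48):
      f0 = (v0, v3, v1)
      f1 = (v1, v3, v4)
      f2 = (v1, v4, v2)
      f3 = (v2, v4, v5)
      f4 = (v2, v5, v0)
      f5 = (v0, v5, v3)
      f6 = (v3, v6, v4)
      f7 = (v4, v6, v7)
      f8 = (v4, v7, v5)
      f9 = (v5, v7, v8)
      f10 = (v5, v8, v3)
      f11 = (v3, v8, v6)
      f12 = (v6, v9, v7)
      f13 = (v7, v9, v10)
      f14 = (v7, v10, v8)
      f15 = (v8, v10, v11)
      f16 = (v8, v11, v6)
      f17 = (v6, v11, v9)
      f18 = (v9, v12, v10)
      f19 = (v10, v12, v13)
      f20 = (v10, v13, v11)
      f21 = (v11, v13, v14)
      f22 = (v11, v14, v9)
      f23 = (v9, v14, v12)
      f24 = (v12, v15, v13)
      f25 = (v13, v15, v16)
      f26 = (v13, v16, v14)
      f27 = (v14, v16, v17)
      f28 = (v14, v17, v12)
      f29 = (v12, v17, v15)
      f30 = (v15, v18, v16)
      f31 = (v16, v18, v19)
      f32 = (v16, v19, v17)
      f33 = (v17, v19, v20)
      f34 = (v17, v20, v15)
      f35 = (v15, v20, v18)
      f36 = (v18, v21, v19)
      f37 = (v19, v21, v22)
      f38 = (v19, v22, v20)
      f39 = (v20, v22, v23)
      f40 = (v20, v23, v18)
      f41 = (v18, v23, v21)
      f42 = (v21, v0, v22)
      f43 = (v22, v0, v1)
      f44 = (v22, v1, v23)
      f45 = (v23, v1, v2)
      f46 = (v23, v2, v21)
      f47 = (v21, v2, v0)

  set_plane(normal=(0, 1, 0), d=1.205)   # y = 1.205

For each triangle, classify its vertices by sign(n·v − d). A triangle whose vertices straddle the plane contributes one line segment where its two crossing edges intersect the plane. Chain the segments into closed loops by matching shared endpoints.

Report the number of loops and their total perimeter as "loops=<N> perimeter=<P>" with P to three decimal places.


loops=2 perimeter=4.573

Straddling triangles (12 of 48):
  (v0,v3,v1) [-+-] → (1.91085, 1.205, 0)–(1.71754, 1.205, 0.111617)  len=0.2232
  (v1,v3,v4) [-++] → (1.71754, 1.205, 0.111617)–(1.25082, 1.205, 0.3811)  len=0.5389
  (v1,v4,v2) [-+-] → (1.25082, 1.205, 0.3811)–(1.25082, 1.205, 0.361143)  len=0.0200
  (v2,v4,v5) [-++] → (1.25082, 1.205, 0.361143)–(1.25082, 1.205, -0.3811)  len=0.7422
  (v2,v5,v0) [-+-] → (1.25082, 1.205, -0.3811)–(1.2681, 1.205, -0.371121)  len=0.0200
  (v0,v5,v3) [-++] → (1.2681, 1.205, -0.371121)–(1.91085, 1.205, 0)  len=0.7422
  (v9,v12,v10) [+-+] → (-1.91085, 1.205, 0)–(-1.2681, 1.205, 0.371121)  len=0.7422
  (v10,v12,v13) [+--] → (-1.2681, 1.205, 0.371121)–(-1.25082, 1.205, 0.3811)  len=0.0200
  (v10,v13,v11) [+-+] → (-1.25082, 1.205, 0.3811)–(-1.25082, 1.205, -0.361143)  len=0.7422
  (v11,v13,v14) [+--] → (-1.25082, 1.205, -0.361143)–(-1.25082, 1.205, -0.3811)  len=0.0200
  (v11,v14,v9) [+-+] → (-1.25082, 1.205, -0.3811)–(-1.71754, 1.205, -0.111617)  len=0.5389
  (v9,v14,v12) [+--] → (-1.71754, 1.205, -0.111617)–(-1.91085, 1.205, 0)  len=0.2232

Chained into 2 loop(s):
  loop 1: 6 segments, perimeter = 2.2865
  loop 2: 6 segments, perimeter = 2.2865
Total perimeter = 4.573


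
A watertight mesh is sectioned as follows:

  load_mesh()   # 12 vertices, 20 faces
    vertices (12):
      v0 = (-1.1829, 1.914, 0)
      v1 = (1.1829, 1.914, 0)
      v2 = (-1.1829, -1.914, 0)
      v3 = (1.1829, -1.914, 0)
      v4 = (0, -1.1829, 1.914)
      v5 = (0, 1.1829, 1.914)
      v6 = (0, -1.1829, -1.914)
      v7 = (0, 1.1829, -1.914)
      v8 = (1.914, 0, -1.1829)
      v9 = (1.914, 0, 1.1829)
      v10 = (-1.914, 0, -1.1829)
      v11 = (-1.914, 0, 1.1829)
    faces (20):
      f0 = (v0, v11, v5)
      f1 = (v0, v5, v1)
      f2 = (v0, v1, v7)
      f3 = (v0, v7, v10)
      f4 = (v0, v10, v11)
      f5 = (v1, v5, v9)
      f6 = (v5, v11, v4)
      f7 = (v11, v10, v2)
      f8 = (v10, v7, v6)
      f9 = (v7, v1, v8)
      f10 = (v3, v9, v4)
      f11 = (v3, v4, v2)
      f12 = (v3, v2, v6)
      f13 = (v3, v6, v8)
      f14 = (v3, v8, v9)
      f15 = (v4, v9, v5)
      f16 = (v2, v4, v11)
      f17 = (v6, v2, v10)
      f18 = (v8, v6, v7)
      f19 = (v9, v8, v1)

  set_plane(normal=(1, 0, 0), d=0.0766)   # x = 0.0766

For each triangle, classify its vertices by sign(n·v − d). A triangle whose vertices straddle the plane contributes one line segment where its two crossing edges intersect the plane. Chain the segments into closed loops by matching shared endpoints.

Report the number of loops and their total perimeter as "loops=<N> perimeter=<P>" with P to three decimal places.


Straddling triangles (10 of 20):
  (v0,v5,v1) [--+] → (0.0766, 1.23024, 1.79006)–(0.0766, 1.914, 0)  len=1.9162
  (v0,v1,v7) [-+-] → (0.0766, 1.914, 0)–(0.0766, 1.23024, -1.79006)  len=1.9162
  (v1,v5,v9) [+-+] → (0.0766, 1.23024, 1.79006)–(0.0766, 1.13556, 1.88474)  len=0.1339
  (v7,v1,v8) [-++] → (0.0766, 1.23024, -1.79006)–(0.0766, 1.13556, -1.88474)  len=0.1339
  (v3,v9,v4) [++-] → (0.0766, -1.13556, 1.88474)–(0.0766, -1.23024, 1.79006)  len=0.1339
  (v3,v4,v2) [+--] → (0.0766, -1.23024, 1.79006)–(0.0766, -1.914, 0)  len=1.9162
  (v3,v2,v6) [+--] → (0.0766, -1.914, 0)–(0.0766, -1.23024, -1.79006)  len=1.9162
  (v3,v6,v8) [+-+] → (0.0766, -1.23024, -1.79006)–(0.0766, -1.13556, -1.88474)  len=0.1339
  (v4,v9,v5) [-+-] → (0.0766, -1.13556, 1.88474)–(0.0766, 1.13556, 1.88474)  len=2.2711
  (v8,v6,v7) [+--] → (0.0766, -1.13556, -1.88474)–(0.0766, 1.13556, -1.88474)  len=2.2711

Chained into 1 loop(s):
  loop 1: 10 segments, perimeter = 12.7427
Total perimeter = 12.743

loops=1 perimeter=12.743


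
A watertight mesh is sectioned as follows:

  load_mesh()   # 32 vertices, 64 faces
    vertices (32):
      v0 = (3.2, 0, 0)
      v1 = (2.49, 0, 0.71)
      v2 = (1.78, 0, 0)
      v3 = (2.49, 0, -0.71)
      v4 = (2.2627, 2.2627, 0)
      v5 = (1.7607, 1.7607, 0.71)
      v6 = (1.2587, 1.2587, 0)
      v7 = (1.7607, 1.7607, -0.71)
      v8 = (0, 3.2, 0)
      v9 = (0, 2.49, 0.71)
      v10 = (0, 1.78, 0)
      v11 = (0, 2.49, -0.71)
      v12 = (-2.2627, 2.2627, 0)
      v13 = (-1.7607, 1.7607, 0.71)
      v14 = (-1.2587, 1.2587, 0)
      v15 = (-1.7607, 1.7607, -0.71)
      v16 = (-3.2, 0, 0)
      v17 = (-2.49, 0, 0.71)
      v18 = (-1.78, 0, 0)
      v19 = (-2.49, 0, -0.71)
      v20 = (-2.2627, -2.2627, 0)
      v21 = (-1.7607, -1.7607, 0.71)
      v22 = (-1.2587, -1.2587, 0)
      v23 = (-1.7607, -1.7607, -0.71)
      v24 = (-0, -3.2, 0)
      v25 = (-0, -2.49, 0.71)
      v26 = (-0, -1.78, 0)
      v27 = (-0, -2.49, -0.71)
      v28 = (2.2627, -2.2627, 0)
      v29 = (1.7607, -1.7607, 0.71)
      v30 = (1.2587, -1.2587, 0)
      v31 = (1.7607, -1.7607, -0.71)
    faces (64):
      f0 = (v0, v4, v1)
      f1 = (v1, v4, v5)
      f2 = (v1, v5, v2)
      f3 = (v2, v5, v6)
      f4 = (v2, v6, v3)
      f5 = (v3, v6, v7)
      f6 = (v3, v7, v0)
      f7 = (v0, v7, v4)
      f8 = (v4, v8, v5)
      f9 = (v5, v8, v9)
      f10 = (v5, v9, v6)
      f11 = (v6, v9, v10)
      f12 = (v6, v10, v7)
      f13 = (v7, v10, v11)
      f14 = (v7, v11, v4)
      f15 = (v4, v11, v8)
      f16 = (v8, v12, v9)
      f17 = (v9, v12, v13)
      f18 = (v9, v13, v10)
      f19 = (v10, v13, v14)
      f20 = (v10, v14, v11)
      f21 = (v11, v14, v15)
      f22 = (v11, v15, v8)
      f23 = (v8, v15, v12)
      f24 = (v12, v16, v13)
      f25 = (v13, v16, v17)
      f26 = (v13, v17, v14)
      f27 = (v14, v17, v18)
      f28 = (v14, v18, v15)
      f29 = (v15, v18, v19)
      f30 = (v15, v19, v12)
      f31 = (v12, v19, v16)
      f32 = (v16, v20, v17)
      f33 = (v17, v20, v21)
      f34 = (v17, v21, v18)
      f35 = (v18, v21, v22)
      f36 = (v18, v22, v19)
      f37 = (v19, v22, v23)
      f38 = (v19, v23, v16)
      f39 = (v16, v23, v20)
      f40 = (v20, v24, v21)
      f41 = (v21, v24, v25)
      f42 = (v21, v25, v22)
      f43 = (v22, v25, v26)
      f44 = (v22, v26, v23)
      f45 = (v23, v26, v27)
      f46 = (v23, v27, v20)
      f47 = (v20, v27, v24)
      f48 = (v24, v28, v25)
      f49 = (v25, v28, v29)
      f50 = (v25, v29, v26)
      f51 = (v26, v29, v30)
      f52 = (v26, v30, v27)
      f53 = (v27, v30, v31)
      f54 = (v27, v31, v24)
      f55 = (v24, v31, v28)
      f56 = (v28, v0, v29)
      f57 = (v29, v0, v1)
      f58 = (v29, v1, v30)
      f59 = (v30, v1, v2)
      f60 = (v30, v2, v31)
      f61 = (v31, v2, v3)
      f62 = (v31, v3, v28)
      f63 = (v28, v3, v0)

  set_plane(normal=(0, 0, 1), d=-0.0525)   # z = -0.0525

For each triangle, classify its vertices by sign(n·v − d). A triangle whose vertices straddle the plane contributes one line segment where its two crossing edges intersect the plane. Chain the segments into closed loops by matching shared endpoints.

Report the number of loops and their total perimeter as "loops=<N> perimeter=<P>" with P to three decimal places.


loops=2 perimeter=30.492

Straddling triangles (32 of 64):
  (v2,v6,v3) [++-] → (1.34975, 1.16563, -0.0525)–(1.8325, 0, -0.0525)  len=1.2616
  (v3,v6,v7) [-+-] → (1.34975, 1.16563, -0.0525)–(1.29582, 1.29582, -0.0525)  len=0.1409
  (v3,v7,v0) [--+] → (3.09357, 0.130193, -0.0525)–(3.1475, 0, -0.0525)  len=0.1409
  (v0,v7,v4) [+-+] → (3.09357, 0.130193, -0.0525)–(2.22558, 2.22558, -0.0525)  len=2.2681
  (v6,v10,v7) [++-] → (0.130193, 1.77857, -0.0525)–(1.29582, 1.29582, -0.0525)  len=1.2616
  (v7,v10,v11) [-+-] → (0.130193, 1.77857, -0.0525)–(0, 1.8325, -0.0525)  len=0.1409
  (v7,v11,v4) [--+] → (2.09539, 2.27951, -0.0525)–(2.22558, 2.22558, -0.0525)  len=0.1409
  (v4,v11,v8) [+-+] → (2.09539, 2.27951, -0.0525)–(0, 3.1475, -0.0525)  len=2.2681
  (v10,v14,v11) [++-] → (-1.16563, 1.34975, -0.0525)–(0, 1.8325, -0.0525)  len=1.2616
  (v11,v14,v15) [-+-] → (-1.16563, 1.34975, -0.0525)–(-1.29582, 1.29582, -0.0525)  len=0.1409
  (v11,v15,v8) [--+] → (-0.130193, 3.09357, -0.0525)–(0, 3.1475, -0.0525)  len=0.1409
  (v8,v15,v12) [+-+] → (-0.130193, 3.09357, -0.0525)–(-2.22558, 2.22558, -0.0525)  len=2.2681
  (v14,v18,v15) [++-] → (-1.77857, 0.130193, -0.0525)–(-1.29582, 1.29582, -0.0525)  len=1.2616
  (v15,v18,v19) [-+-] → (-1.77857, 0.130193, -0.0525)–(-1.8325, 0, -0.0525)  len=0.1409
  (v15,v19,v12) [--+] → (-2.27951, 2.09539, -0.0525)–(-2.22558, 2.22558, -0.0525)  len=0.1409
  (v12,v19,v16) [+-+] → (-2.27951, 2.09539, -0.0525)–(-3.1475, 0, -0.0525)  len=2.2681
  (v18,v22,v19) [++-] → (-1.34975, -1.16563, -0.0525)–(-1.8325, 0, -0.0525)  len=1.2616
  (v19,v22,v23) [-+-] → (-1.34975, -1.16563, -0.0525)–(-1.29582, -1.29582, -0.0525)  len=0.1409
  (v19,v23,v16) [--+] → (-3.09357, -0.130193, -0.0525)–(-3.1475, 0, -0.0525)  len=0.1409
  (v16,v23,v20) [+-+] → (-3.09357, -0.130193, -0.0525)–(-2.22558, -2.22558, -0.0525)  len=2.2681
  (v22,v26,v23) [++-] → (-0.130193, -1.77857, -0.0525)–(-1.29582, -1.29582, -0.0525)  len=1.2616
  (v23,v26,v27) [-+-] → (-0.130193, -1.77857, -0.0525)–(0, -1.8325, -0.0525)  len=0.1409
  (v23,v27,v20) [--+] → (-2.09539, -2.27951, -0.0525)–(-2.22558, -2.22558, -0.0525)  len=0.1409
  (v20,v27,v24) [+-+] → (-2.09539, -2.27951, -0.0525)–(0, -3.1475, -0.0525)  len=2.2681
  (v26,v30,v27) [++-] → (1.16563, -1.34975, -0.0525)–(0, -1.8325, -0.0525)  len=1.2616
  (v27,v30,v31) [-+-] → (1.16563, -1.34975, -0.0525)–(1.29582, -1.29582, -0.0525)  len=0.1409
  (v27,v31,v24) [--+] → (0.130193, -3.09357, -0.0525)–(0, -3.1475, -0.0525)  len=0.1409
  (v24,v31,v28) [+-+] → (0.130193, -3.09357, -0.0525)–(2.22558, -2.22558, -0.0525)  len=2.2681
  (v30,v2,v31) [++-] → (1.77857, -0.130193, -0.0525)–(1.29582, -1.29582, -0.0525)  len=1.2616
  (v31,v2,v3) [-+-] → (1.77857, -0.130193, -0.0525)–(1.8325, 0, -0.0525)  len=0.1409
  (v31,v3,v28) [--+] → (2.27951, -2.09539, -0.0525)–(2.22558, -2.22558, -0.0525)  len=0.1409
  (v28,v3,v0) [+-+] → (2.27951, -2.09539, -0.0525)–(3.1475, 0, -0.0525)  len=2.2681

Chained into 2 loop(s):
  loop 1: 16 segments, perimeter = 11.2205
  loop 2: 16 segments, perimeter = 19.2718
Total perimeter = 30.492


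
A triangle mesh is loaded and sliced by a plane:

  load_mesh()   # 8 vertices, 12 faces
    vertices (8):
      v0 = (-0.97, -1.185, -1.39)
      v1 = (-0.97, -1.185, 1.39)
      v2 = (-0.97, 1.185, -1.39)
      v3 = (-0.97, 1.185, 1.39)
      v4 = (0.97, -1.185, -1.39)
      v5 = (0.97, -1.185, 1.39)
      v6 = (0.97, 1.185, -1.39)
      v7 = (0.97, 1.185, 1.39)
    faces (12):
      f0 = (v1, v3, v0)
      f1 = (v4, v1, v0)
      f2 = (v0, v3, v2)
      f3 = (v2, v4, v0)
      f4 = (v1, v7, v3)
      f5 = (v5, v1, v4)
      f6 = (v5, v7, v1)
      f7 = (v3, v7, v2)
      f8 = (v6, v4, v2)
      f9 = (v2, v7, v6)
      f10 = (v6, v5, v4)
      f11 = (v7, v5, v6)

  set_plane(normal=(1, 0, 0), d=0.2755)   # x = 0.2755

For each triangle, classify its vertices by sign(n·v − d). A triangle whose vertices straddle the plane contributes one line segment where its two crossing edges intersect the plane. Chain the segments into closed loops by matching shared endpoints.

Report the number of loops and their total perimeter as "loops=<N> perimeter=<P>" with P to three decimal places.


Straddling triangles (8 of 12):
  (v4,v1,v0) [+--] → (0.2755, -1.185, -0.394789)–(0.2755, -1.185, -1.39)  len=0.9952
  (v2,v4,v0) [-+-] → (0.2755, -0.336564, -1.39)–(0.2755, -1.185, -1.39)  len=0.8484
  (v1,v7,v3) [-+-] → (0.2755, 0.336564, 1.39)–(0.2755, 1.185, 1.39)  len=0.8484
  (v5,v1,v4) [+-+] → (0.2755, -1.185, 1.39)–(0.2755, -1.185, -0.394789)  len=1.7848
  (v5,v7,v1) [++-] → (0.2755, 0.336564, 1.39)–(0.2755, -1.185, 1.39)  len=1.5216
  (v3,v7,v2) [-+-] → (0.2755, 1.185, 1.39)–(0.2755, 1.185, 0.394789)  len=0.9952
  (v6,v4,v2) [++-] → (0.2755, -0.336564, -1.39)–(0.2755, 1.185, -1.39)  len=1.5216
  (v2,v7,v6) [-++] → (0.2755, 1.185, 0.394789)–(0.2755, 1.185, -1.39)  len=1.7848

Chained into 1 loop(s):
  loop 1: 8 segments, perimeter = 10.3000
Total perimeter = 10.300

loops=1 perimeter=10.300


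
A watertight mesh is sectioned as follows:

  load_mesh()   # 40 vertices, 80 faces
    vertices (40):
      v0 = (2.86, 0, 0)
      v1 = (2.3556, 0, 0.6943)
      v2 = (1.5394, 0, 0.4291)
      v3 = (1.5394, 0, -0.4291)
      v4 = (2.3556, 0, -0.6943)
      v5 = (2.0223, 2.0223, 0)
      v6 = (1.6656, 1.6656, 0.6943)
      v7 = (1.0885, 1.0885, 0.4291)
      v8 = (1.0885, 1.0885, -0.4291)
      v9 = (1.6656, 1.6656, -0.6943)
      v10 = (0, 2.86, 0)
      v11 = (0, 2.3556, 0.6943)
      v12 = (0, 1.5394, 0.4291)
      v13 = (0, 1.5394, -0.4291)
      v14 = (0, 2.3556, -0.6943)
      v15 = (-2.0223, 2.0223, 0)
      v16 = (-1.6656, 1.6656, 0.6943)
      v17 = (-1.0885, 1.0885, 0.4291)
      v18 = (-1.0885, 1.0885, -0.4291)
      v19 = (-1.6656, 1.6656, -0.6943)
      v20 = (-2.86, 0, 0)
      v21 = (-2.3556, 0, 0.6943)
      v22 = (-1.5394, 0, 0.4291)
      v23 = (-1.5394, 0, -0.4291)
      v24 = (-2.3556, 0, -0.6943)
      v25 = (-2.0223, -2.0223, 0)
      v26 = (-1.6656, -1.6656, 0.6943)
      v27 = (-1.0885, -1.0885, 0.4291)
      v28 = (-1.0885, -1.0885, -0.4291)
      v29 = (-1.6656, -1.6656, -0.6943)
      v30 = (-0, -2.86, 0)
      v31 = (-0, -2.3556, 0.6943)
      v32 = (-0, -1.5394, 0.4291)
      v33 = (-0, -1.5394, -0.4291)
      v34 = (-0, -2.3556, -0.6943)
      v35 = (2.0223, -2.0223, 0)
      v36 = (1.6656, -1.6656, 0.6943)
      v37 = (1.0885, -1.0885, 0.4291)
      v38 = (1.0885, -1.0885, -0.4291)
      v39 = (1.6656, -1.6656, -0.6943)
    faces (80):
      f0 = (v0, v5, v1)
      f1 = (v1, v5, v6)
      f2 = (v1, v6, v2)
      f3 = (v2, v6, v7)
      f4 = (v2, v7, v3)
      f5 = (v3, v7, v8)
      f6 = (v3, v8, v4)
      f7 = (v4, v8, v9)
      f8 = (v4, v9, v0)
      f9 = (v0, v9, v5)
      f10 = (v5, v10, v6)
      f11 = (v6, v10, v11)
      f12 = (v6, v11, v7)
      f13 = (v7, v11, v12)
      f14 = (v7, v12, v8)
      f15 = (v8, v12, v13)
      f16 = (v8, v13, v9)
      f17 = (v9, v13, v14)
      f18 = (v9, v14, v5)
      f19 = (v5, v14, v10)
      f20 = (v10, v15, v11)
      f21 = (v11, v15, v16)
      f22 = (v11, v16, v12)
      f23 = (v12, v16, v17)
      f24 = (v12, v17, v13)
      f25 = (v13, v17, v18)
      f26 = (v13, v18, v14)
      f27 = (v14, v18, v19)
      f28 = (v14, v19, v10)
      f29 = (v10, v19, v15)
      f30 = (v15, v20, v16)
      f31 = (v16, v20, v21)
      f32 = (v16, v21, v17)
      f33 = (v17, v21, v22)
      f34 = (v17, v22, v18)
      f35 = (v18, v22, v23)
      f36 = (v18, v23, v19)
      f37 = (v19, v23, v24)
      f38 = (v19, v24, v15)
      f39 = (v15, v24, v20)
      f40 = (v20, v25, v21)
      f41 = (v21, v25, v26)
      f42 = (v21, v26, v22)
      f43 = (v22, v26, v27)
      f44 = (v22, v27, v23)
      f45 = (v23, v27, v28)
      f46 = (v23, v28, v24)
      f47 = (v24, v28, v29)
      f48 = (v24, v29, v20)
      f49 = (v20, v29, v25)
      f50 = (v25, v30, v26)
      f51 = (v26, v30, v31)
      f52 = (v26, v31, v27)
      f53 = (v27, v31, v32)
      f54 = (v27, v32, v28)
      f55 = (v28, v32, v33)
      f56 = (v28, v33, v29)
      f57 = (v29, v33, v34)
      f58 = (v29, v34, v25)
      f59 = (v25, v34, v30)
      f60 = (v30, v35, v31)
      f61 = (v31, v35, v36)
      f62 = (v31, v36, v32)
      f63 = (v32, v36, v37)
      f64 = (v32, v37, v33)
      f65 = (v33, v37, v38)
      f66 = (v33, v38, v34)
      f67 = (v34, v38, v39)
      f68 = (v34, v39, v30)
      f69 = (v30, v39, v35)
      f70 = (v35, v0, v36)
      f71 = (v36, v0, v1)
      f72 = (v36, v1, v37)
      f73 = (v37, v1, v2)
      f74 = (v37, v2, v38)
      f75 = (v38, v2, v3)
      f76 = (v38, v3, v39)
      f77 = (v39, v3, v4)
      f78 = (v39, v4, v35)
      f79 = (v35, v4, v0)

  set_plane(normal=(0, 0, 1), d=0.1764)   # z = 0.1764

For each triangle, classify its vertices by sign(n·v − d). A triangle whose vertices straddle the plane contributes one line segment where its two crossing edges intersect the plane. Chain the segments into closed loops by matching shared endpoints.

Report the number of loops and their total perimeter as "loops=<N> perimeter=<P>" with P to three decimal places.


Straddling triangles (32 of 80):
  (v0,v5,v1) [--+] → (2.10698, 1.5085, 0.1764)–(2.73185, 0, 0.1764)  len=1.6328
  (v1,v5,v6) [+-+] → (2.10698, 1.5085, 0.1764)–(1.93167, 1.93167, 0.1764)  len=0.4581
  (v2,v7,v3) [++-] → (1.22127, 0.767987, 0.1764)–(1.5394, 0, 0.1764)  len=0.8313
  (v3,v7,v8) [-+-] → (1.22127, 0.767987, 0.1764)–(1.0885, 1.0885, 0.1764)  len=0.3469
  (v5,v10,v6) [--+] → (0.423177, 2.55654, 0.1764)–(1.93167, 1.93167, 0.1764)  len=1.6328
  (v6,v10,v11) [+-+] → (0.423177, 2.55654, 0.1764)–(0, 2.73185, 0.1764)  len=0.4581
  (v7,v12,v8) [++-] → (0.320513, 1.40663, 0.1764)–(1.0885, 1.0885, 0.1764)  len=0.8313
  (v8,v12,v13) [-+-] → (0.320513, 1.40663, 0.1764)–(0, 1.5394, 0.1764)  len=0.3469
  (v10,v15,v11) [--+] → (-1.5085, 2.10698, 0.1764)–(0, 2.73185, 0.1764)  len=1.6328
  (v11,v15,v16) [+-+] → (-1.5085, 2.10698, 0.1764)–(-1.93167, 1.93167, 0.1764)  len=0.4581
  (v12,v17,v13) [++-] → (-0.767987, 1.22127, 0.1764)–(0, 1.5394, 0.1764)  len=0.8313
  (v13,v17,v18) [-+-] → (-0.767987, 1.22127, 0.1764)–(-1.0885, 1.0885, 0.1764)  len=0.3469
  (v15,v20,v16) [--+] → (-2.55654, 0.423177, 0.1764)–(-1.93167, 1.93167, 0.1764)  len=1.6328
  (v16,v20,v21) [+-+] → (-2.55654, 0.423177, 0.1764)–(-2.73185, 0, 0.1764)  len=0.4581
  (v17,v22,v18) [++-] → (-1.40663, 0.320513, 0.1764)–(-1.0885, 1.0885, 0.1764)  len=0.8313
  (v18,v22,v23) [-+-] → (-1.40663, 0.320513, 0.1764)–(-1.5394, 0, 0.1764)  len=0.3469
  (v20,v25,v21) [--+] → (-2.10698, -1.5085, 0.1764)–(-2.73185, 0, 0.1764)  len=1.6328
  (v21,v25,v26) [+-+] → (-2.10698, -1.5085, 0.1764)–(-1.93167, -1.93167, 0.1764)  len=0.4581
  (v22,v27,v23) [++-] → (-1.22127, -0.767987, 0.1764)–(-1.5394, 0, 0.1764)  len=0.8313
  (v23,v27,v28) [-+-] → (-1.22127, -0.767987, 0.1764)–(-1.0885, -1.0885, 0.1764)  len=0.3469
  (v25,v30,v26) [--+] → (-0.423177, -2.55654, 0.1764)–(-1.93167, -1.93167, 0.1764)  len=1.6328
  (v26,v30,v31) [+-+] → (-0.423177, -2.55654, 0.1764)–(0, -2.73185, 0.1764)  len=0.4581
  (v27,v32,v28) [++-] → (-0.320513, -1.40663, 0.1764)–(-1.0885, -1.0885, 0.1764)  len=0.8313
  (v28,v32,v33) [-+-] → (-0.320513, -1.40663, 0.1764)–(0, -1.5394, 0.1764)  len=0.3469
  (v30,v35,v31) [--+] → (1.5085, -2.10698, 0.1764)–(0, -2.73185, 0.1764)  len=1.6328
  (v31,v35,v36) [+-+] → (1.5085, -2.10698, 0.1764)–(1.93167, -1.93167, 0.1764)  len=0.4581
  (v32,v37,v33) [++-] → (0.767987, -1.22127, 0.1764)–(0, -1.5394, 0.1764)  len=0.8313
  (v33,v37,v38) [-+-] → (0.767987, -1.22127, 0.1764)–(1.0885, -1.0885, 0.1764)  len=0.3469
  (v35,v0,v36) [--+] → (2.55654, -0.423177, 0.1764)–(1.93167, -1.93167, 0.1764)  len=1.6328
  (v36,v0,v1) [+-+] → (2.55654, -0.423177, 0.1764)–(2.73185, 0, 0.1764)  len=0.4581
  (v37,v2,v38) [++-] → (1.40663, -0.320513, 0.1764)–(1.0885, -1.0885, 0.1764)  len=0.8313
  (v38,v2,v3) [-+-] → (1.40663, -0.320513, 0.1764)–(1.5394, 0, 0.1764)  len=0.3469

Chained into 2 loop(s):
  loop 1: 16 segments, perimeter = 16.7268
  loop 2: 16 segments, perimeter = 9.4256
Total perimeter = 26.152

loops=2 perimeter=26.152


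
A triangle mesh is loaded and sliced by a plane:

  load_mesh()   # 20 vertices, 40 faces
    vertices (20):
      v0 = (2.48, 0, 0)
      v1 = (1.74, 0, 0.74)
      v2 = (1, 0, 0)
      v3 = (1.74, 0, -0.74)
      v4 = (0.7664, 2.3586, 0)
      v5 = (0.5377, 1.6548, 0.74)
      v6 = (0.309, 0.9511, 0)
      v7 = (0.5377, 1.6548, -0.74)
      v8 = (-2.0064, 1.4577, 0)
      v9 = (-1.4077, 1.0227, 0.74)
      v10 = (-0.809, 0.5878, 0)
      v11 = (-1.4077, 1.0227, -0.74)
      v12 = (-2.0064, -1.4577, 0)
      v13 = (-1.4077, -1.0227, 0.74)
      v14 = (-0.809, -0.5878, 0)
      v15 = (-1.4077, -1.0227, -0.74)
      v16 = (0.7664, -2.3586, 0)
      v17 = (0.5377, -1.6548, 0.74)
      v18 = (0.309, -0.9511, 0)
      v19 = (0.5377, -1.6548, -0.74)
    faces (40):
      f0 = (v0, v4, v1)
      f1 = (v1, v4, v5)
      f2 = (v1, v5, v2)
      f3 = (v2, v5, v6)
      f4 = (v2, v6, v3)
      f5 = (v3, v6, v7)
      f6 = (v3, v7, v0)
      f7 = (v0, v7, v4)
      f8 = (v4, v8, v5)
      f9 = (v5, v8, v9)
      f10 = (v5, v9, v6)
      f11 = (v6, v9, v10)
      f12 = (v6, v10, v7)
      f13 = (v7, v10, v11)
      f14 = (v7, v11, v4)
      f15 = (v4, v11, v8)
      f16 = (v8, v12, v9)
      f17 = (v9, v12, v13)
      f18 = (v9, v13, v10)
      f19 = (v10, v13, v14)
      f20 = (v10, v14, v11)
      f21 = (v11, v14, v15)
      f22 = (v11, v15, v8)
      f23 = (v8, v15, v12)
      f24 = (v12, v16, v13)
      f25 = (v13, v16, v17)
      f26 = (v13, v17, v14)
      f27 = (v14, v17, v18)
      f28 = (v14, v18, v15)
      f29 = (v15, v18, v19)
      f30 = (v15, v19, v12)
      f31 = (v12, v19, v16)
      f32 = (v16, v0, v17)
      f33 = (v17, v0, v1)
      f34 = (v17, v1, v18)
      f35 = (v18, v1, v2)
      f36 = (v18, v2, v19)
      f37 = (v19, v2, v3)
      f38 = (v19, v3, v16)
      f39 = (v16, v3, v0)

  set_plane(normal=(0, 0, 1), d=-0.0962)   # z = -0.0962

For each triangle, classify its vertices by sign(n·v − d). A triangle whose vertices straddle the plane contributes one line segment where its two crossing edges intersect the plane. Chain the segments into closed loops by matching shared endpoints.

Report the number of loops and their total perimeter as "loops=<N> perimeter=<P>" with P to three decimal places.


loops=2 perimeter=20.455

Straddling triangles (20 of 40):
  (v2,v6,v3) [++-] → (0.49503, 0.827457, -0.0962)–(1.0962, 0, -0.0962)  len=1.0228
  (v3,v6,v7) [-+-] → (0.49503, 0.827457, -0.0962)–(0.338731, 1.04258, -0.0962)  len=0.2659
  (v3,v7,v0) [--+] → (2.2275, 0.215124, -0.0962)–(2.3838, 0, -0.0962)  len=0.2659
  (v0,v7,v4) [+-+] → (2.2275, 0.215124, -0.0962)–(0.736669, 2.26711, -0.0962)  len=2.5364
  (v6,v10,v7) [++-] → (-0.633929, 0.72651, -0.0962)–(0.338731, 1.04258, -0.0962)  len=1.0227
  (v7,v10,v11) [-+-] → (-0.633929, 0.72651, -0.0962)–(-0.886831, 0.644337, -0.0962)  len=0.2659
  (v7,v11,v4) [--+] → (0.483767, 2.18493, -0.0962)–(0.736669, 2.26711, -0.0962)  len=0.2659
  (v4,v11,v8) [+-+] → (0.483767, 2.18493, -0.0962)–(-1.92857, 1.40115, -0.0962)  len=2.5365
  (v10,v14,v11) [++-] → (-0.886831, -0.378435, -0.0962)–(-0.886831, 0.644337, -0.0962)  len=1.0228
  (v11,v14,v15) [-+-] → (-0.886831, -0.378435, -0.0962)–(-0.886831, -0.644337, -0.0962)  len=0.2659
  (v11,v15,v8) [--+] → (-1.92857, 1.13525, -0.0962)–(-1.92857, 1.40115, -0.0962)  len=0.2659
  (v8,v15,v12) [+-+] → (-1.92857, 1.13525, -0.0962)–(-1.92857, -1.40115, -0.0962)  len=2.5364
  (v14,v18,v15) [++-] → (0.085829, -0.960408, -0.0962)–(-0.886831, -0.644337, -0.0962)  len=1.0227
  (v15,v18,v19) [-+-] → (0.085829, -0.960408, -0.0962)–(0.338731, -1.04258, -0.0962)  len=0.2659
  (v15,v19,v12) [--+] → (-1.67567, -1.48332, -0.0962)–(-1.92857, -1.40115, -0.0962)  len=0.2659
  (v12,v19,v16) [+-+] → (-1.67567, -1.48332, -0.0962)–(0.736669, -2.26711, -0.0962)  len=2.5365
  (v18,v2,v19) [++-] → (0.939901, -0.215124, -0.0962)–(0.338731, -1.04258, -0.0962)  len=1.0228
  (v19,v2,v3) [-+-] → (0.939901, -0.215124, -0.0962)–(1.0962, 0, -0.0962)  len=0.2659
  (v19,v3,v16) [--+] → (0.892968, -2.05198, -0.0962)–(0.736669, -2.26711, -0.0962)  len=0.2659
  (v16,v3,v0) [+-+] → (0.892968, -2.05198, -0.0962)–(2.3838, 0, -0.0962)  len=2.5364

Chained into 2 loop(s):
  loop 1: 10 segments, perimeter = 6.4433
  loop 2: 10 segments, perimeter = 14.0116
Total perimeter = 20.455


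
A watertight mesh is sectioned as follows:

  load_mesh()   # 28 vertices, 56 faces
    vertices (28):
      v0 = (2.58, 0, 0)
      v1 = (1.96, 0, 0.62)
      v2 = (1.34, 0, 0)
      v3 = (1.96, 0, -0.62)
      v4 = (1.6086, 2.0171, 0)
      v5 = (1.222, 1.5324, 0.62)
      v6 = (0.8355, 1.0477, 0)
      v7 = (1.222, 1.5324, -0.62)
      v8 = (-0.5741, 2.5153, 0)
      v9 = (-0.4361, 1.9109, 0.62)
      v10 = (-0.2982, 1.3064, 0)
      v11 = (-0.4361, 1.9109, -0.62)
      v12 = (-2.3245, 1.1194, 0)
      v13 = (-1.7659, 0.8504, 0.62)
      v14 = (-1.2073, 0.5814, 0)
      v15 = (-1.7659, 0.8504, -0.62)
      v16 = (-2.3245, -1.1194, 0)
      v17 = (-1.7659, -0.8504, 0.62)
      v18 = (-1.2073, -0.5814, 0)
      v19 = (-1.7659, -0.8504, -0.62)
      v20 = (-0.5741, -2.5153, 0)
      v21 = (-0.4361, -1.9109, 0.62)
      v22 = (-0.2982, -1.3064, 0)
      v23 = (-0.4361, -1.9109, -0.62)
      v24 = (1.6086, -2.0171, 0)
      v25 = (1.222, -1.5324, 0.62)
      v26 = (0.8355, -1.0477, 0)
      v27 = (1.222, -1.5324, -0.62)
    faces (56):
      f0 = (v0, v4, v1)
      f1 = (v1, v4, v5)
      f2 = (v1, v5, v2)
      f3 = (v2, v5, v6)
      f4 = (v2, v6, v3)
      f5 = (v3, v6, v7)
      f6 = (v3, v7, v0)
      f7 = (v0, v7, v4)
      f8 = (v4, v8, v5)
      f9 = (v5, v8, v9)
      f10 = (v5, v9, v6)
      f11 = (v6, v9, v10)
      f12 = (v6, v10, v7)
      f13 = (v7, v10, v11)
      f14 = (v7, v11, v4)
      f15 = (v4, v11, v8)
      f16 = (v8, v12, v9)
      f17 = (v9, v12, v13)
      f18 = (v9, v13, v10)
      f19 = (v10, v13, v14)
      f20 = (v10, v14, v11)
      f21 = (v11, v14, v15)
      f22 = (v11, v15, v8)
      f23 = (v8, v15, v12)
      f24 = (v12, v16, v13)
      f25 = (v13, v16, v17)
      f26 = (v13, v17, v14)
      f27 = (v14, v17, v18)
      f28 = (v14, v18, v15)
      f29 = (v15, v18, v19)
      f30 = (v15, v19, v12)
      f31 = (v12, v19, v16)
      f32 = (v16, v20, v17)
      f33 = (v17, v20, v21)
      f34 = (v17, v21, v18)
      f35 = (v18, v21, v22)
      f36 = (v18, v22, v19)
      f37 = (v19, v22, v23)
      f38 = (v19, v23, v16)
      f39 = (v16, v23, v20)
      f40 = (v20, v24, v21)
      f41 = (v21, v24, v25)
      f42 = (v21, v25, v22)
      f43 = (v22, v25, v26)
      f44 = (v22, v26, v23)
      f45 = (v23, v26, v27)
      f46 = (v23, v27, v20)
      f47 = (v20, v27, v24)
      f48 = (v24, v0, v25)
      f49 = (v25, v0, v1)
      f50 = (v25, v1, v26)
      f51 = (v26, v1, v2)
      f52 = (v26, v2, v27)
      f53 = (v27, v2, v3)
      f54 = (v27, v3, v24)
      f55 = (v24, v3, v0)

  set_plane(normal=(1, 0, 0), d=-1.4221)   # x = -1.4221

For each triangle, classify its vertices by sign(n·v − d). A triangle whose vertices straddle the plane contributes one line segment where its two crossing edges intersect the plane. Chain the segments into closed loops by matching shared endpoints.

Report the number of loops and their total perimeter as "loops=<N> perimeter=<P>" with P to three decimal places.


loops=1 perimeter=8.852

Straddling triangles (18 of 56):
  (v8,v12,v9) [+-+] → (-1.4221, 1.83904, 0)–(-1.4221, 1.49763, 0.296276)  len=0.4520
  (v9,v12,v13) [+--] → (-1.4221, 1.49763, 0.296276)–(-1.4221, 1.12458, 0.62)  len=0.4939
  (v9,v13,v10) [+-+] → (-1.4221, 1.12458, 0.62)–(-1.4221, 0.957215, 0.474769)  len=0.2216
  (v10,v13,v14) [+-+] → (-1.4221, 0.957215, 0.474769)–(-1.4221, 0.684839, 0.23841)  len=0.3606
  (v11,v14,v15) [++-] → (-1.4221, 0.684839, -0.23841)–(-1.4221, 1.12458, -0.62)  len=0.5822
  (v11,v15,v8) [+-+] → (-1.4221, 1.12458, -0.62)–(-1.4221, 1.33068, -0.441148)  len=0.2729
  (v8,v15,v12) [+--] → (-1.4221, 1.33068, -0.441148)–(-1.4221, 1.83904, 0)  len=0.6731
  (v13,v17,v14) [--+] → (-1.4221, 0.030826, 0.23841)–(-1.4221, 0.684839, 0.23841)  len=0.6540
  (v14,v17,v18) [+-+] → (-1.4221, 0.030826, 0.23841)–(-1.4221, -0.684839, 0.23841)  len=0.7157
  (v14,v18,v15) [++-] → (-1.4221, -0.030826, -0.23841)–(-1.4221, 0.684839, -0.23841)  len=0.7157
  (v15,v18,v19) [-+-] → (-1.4221, -0.030826, -0.23841)–(-1.4221, -0.684839, -0.23841)  len=0.6540
  (v16,v20,v17) [-+-] → (-1.4221, -1.83904, 0)–(-1.4221, -1.33068, 0.441148)  len=0.6731
  (v17,v20,v21) [-++] → (-1.4221, -1.33068, 0.441148)–(-1.4221, -1.12458, 0.62)  len=0.2729
  (v17,v21,v18) [-++] → (-1.4221, -1.12458, 0.62)–(-1.4221, -0.684839, 0.23841)  len=0.5822
  (v18,v22,v19) [++-] → (-1.4221, -0.957215, -0.474769)–(-1.4221, -0.684839, -0.23841)  len=0.3606
  (v19,v22,v23) [-++] → (-1.4221, -0.957215, -0.474769)–(-1.4221, -1.12458, -0.62)  len=0.2216
  (v19,v23,v16) [-+-] → (-1.4221, -1.12458, -0.62)–(-1.4221, -1.49763, -0.296276)  len=0.4939
  (v16,v23,v20) [-++] → (-1.4221, -1.49763, -0.296276)–(-1.4221, -1.83904, 0)  len=0.4520

Chained into 1 loop(s):
  loop 1: 18 segments, perimeter = 8.8521
Total perimeter = 8.852


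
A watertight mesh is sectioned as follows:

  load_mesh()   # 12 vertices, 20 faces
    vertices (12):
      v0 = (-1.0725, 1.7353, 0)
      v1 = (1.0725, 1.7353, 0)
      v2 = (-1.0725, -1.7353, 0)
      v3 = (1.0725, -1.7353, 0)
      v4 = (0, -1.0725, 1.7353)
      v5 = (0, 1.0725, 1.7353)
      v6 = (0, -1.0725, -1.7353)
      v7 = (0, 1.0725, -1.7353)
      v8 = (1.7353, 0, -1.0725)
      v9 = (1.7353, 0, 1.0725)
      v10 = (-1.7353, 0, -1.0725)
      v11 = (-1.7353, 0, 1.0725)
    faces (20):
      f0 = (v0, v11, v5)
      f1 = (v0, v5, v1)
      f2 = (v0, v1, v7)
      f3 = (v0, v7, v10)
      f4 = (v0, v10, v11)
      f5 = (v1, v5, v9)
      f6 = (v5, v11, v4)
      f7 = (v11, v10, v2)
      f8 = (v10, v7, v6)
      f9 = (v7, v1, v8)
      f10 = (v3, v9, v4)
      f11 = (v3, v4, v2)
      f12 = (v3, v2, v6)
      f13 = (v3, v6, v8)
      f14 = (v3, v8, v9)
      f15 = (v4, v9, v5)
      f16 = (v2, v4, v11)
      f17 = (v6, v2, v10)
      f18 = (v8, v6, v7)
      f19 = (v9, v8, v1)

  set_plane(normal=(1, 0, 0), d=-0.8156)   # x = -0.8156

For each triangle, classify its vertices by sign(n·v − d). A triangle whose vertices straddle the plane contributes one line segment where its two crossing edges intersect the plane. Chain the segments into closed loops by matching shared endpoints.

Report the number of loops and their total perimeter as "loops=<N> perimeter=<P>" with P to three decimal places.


loops=1 perimeter=9.756

Straddling triangles (10 of 20):
  (v0,v11,v5) [--+] → (-0.8156, 0.568419, 1.42378)–(-0.8156, 1.57654, 0.415663)  len=1.4257
  (v0,v5,v1) [-++] → (-0.8156, 1.57654, 0.415663)–(-0.8156, 1.7353, 0)  len=0.4450
  (v0,v1,v7) [-++] → (-0.8156, 1.7353, 0)–(-0.8156, 1.57654, -0.415663)  len=0.4450
  (v0,v7,v10) [-+-] → (-0.8156, 1.57654, -0.415663)–(-0.8156, 0.568419, -1.42378)  len=1.4257
  (v5,v11,v4) [+-+] → (-0.8156, 0.568419, 1.42378)–(-0.8156, -0.568419, 1.42378)  len=1.1368
  (v10,v7,v6) [-++] → (-0.8156, 0.568419, -1.42378)–(-0.8156, -0.568419, -1.42378)  len=1.1368
  (v3,v4,v2) [++-] → (-0.8156, -1.57654, 0.415663)–(-0.8156, -1.7353, 0)  len=0.4450
  (v3,v2,v6) [+-+] → (-0.8156, -1.7353, 0)–(-0.8156, -1.57654, -0.415663)  len=0.4450
  (v2,v4,v11) [-+-] → (-0.8156, -1.57654, 0.415663)–(-0.8156, -0.568419, 1.42378)  len=1.4257
  (v6,v2,v10) [+--] → (-0.8156, -1.57654, -0.415663)–(-0.8156, -0.568419, -1.42378)  len=1.4257

Chained into 1 loop(s):
  loop 1: 10 segments, perimeter = 9.7563
Total perimeter = 9.756


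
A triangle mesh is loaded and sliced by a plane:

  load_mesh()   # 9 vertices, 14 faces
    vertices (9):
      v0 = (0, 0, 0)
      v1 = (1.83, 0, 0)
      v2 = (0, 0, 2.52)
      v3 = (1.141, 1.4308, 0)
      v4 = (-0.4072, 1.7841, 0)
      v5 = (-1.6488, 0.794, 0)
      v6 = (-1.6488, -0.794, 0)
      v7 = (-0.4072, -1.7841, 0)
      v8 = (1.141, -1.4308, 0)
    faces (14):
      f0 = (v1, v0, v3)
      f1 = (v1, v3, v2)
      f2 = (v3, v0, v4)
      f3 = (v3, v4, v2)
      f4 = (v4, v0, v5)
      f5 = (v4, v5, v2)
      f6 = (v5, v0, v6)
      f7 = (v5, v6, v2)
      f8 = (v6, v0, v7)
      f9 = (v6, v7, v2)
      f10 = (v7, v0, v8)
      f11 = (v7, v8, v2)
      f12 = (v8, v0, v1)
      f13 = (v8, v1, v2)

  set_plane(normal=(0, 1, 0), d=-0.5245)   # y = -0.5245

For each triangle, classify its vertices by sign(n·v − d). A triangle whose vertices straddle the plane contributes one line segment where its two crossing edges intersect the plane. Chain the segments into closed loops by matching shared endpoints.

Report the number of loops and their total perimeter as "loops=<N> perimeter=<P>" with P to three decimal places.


Straddling triangles (8 of 14):
  (v5,v0,v6) [++-] → (-1.08916, -0.5245, 0)–(-1.6488, -0.5245, 0)  len=0.5596
  (v5,v6,v2) [+-+] → (-1.6488, -0.5245, 0)–(-1.08916, -0.5245, 0.85534)  len=1.0222
  (v6,v0,v7) [-+-] → (-1.08916, -0.5245, 0)–(-0.119711, -0.5245, 0)  len=0.9695
  (v6,v7,v2) [--+] → (-0.119711, -0.5245, 1.77916)–(-1.08916, -0.5245, 0.85534)  len=1.3391
  (v7,v0,v8) [-+-] → (-0.119711, -0.5245, 0)–(0.418266, -0.5245, 0)  len=0.5380
  (v7,v8,v2) [--+] → (0.418266, -0.5245, 1.59622)–(-0.119711, -0.5245, 1.77916)  len=0.5682
  (v8,v0,v1) [-++] → (0.418266, -0.5245, 0)–(1.57743, -0.5245, 0)  len=1.1592
  (v8,v1,v2) [-++] → (1.57743, -0.5245, 0)–(0.418266, -0.5245, 1.59622)  len=1.9727

Chained into 1 loop(s):
  loop 1: 8 segments, perimeter = 8.1285
Total perimeter = 8.128

loops=1 perimeter=8.128
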